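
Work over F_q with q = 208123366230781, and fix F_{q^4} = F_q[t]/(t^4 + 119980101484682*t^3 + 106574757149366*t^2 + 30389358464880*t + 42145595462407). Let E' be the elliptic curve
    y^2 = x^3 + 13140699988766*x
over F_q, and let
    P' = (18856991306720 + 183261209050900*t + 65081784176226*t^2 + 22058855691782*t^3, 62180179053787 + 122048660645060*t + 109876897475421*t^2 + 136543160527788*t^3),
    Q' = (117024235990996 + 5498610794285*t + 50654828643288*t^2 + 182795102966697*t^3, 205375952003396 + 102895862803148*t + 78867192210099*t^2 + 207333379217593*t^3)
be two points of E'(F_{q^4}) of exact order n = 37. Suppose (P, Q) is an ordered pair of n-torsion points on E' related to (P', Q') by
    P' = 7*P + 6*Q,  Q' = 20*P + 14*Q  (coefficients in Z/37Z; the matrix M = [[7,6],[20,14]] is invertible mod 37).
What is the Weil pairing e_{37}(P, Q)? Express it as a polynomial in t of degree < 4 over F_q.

56178068981608 + 38514848554095*t + 199960933947444*t^2 + 91925828244610*t^3

e_{37}(aP+bQ,cP+dQ) = e_{37}(P,Q)^(ad-bc); with (a,b,c,d)=(7,6,20,14) this gives the det-37 law.
det(M) mod 37 = 15; its inverse in (Z/37)^* is 5 (check: 15*5 mod 37 = 1).
Double-and-add over 100101: 6-1 doublings, 3-1 additions; each step l_{T,T}/v_{2T} or l_{T,P'}/v at Q'+S for random S.
Result: e(P',Q') = 37561827857981 + 162663446177068*t + 182238438357185*t^2 + 91246433221561*t^3.
Thus e_{37}(P,Q) = 56178068981608 + 38514848554095*t + 199960933947444*t^2 + 91925828244610*t^3.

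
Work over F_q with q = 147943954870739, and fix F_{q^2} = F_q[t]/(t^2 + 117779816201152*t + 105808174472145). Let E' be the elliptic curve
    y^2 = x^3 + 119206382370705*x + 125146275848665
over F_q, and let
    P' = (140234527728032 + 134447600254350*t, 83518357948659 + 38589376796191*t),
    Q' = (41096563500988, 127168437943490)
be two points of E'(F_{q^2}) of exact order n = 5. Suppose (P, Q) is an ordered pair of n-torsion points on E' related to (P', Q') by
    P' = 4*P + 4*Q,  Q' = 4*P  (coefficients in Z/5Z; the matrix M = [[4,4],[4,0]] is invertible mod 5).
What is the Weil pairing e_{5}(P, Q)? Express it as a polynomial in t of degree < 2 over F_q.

Alternating bilinearity on E[5] (values in mu_{5} in F_{147943954870739^2}) gives e(P',Q') = e(P,Q)^det(M).
det(M) mod 5 = 4; its inverse in (Z/5)^* is 4 (check: 4*4 mod 5 = 1).
3-bit Miller (101) on E'/F_{147943954870739} with a'=119206382370705, b'=125146275848665: accumulate tangent/chord ratios at Q'+S and P'+S'.
So e_{5}(P',Q') = 5537106811786 + 8582310131146*t.
(5537106811786 + 8582310131146*t)^{4} mod (147943954870739,f) = 36461860036477 + 139361644739593*t.

36461860036477 + 139361644739593*t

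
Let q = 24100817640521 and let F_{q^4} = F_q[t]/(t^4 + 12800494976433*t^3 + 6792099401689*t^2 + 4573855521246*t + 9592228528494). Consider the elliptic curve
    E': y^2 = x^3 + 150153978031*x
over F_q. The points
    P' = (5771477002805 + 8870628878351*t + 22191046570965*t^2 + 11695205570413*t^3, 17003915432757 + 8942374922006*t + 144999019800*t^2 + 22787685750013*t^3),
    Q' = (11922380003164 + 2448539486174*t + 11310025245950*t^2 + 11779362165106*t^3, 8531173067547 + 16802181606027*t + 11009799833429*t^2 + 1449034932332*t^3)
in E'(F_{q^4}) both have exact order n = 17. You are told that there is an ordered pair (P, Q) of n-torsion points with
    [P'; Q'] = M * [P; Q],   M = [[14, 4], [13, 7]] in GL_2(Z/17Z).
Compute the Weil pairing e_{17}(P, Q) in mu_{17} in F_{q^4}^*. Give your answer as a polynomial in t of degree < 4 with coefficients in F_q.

12440271982084 + 7026793031404*t + 12758362168330*t^2 + 15004845829344*t^3

e_{17} is bilinear + alternating on E[17], so e_{17}(14*P + 4*Q, 13*P + 7*Q) = e_{17}(P,Q)^(14*7-4*13).
det(M) mod 17 = 12; its inverse in (Z/17)^* is 10 (check: 12*10 mod 17 = 1).
5-bit Miller (10001) on E'/F_{24100817640521} with a'=150153978031, b'=0: accumulate tangent/chord ratios at Q'+S and P'+S'.
Result: e(P',Q') = 23688938409455 + 18641680378319*t + 5536925927742*t^2 + 392965419714*t^3.
e_{17}(P,Q) = (23688938409455 + 18641680378319*t + 5536925927742*t^2 + 392965419714*t^3)^{10} = 12440271982084 + 7026793031404*t + 12758362168330*t^2 + 15004845829344*t^3.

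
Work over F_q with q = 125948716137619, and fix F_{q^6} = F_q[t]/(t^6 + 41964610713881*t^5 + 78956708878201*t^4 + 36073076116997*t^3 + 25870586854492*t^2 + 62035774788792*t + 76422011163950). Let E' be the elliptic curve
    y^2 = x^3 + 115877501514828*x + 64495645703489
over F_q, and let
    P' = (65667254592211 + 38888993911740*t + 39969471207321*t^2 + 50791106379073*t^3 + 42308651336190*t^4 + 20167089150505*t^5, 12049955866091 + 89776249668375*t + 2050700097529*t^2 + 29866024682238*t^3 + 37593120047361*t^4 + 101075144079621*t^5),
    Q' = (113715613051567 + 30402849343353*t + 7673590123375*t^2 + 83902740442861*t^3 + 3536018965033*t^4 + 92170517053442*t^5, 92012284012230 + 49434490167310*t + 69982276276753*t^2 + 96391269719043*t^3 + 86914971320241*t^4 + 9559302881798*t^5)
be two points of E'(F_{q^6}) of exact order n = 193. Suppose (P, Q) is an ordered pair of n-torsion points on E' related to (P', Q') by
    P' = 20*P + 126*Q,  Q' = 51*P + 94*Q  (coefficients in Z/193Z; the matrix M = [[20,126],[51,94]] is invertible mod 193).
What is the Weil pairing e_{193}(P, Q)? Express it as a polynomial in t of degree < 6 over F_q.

91276883276430 + 12828601766880*t + 105963690222092*t^2 + 7287416357426*t^3 + 119674610227709*t^4 + 124588046350526*t^5

Alternating bilinearity on E[193] (values in mu_{193} in F_{125948716137619^6}) gives e(P',Q') = e(P,Q)^det(M).
20*94 - 126*51 = -4546; reduced mod 193: det = 86, inverse 101.
Build f_{193,P'} and f_{193,Q'} via the 8-bit ladder of 193=11000001_2; evaluate at shifted divisors; quotient in F_{125948716137619^6}.
f_P(D_Q)/f_Q(D_P) = 60549677715286 + 108119863580119*t + 94955453754009*t^2 + 115050862001648*t^3 + 119419670921245*t^4 + 4864940344021*t^5.
Finally e_{193}(P,Q) = 91276883276430 + 12828601766880*t + 105963690222092*t^2 + 7287416357426*t^3 + 119674610227709*t^4 + 124588046350526*t^5.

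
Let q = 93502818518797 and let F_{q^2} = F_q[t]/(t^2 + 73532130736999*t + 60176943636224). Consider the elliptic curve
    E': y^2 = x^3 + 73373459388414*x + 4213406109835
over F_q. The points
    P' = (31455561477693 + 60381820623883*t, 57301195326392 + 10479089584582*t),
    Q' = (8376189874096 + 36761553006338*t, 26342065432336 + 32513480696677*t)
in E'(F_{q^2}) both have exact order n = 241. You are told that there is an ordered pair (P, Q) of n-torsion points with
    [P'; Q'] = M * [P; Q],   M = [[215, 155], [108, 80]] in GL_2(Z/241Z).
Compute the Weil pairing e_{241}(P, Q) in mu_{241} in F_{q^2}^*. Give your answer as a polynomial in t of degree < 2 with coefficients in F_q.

The 241-Weil pairing on E[241] over F_{93502818518797} is alternating-bilinear: e_{241}(P',Q') = e_{241}(P,Q)^det(M).
So e_{241}(P,Q) = e_{241}(P',Q')^{230}, since 219*230 = 1 mod 241.
8-bit Miller (11110001) on E'/F_{93502818518797} with a'=73373459388414, b'=4213406109835: accumulate tangent/chord ratios at Q'+S and P'+S'.
So e_{241}(P',Q') = 71804878367873 + 85353709258653*t.
Raise to 230: e(P,Q) = 40777224392689 + 78970100746781*t in mu_{241}.

40777224392689 + 78970100746781*t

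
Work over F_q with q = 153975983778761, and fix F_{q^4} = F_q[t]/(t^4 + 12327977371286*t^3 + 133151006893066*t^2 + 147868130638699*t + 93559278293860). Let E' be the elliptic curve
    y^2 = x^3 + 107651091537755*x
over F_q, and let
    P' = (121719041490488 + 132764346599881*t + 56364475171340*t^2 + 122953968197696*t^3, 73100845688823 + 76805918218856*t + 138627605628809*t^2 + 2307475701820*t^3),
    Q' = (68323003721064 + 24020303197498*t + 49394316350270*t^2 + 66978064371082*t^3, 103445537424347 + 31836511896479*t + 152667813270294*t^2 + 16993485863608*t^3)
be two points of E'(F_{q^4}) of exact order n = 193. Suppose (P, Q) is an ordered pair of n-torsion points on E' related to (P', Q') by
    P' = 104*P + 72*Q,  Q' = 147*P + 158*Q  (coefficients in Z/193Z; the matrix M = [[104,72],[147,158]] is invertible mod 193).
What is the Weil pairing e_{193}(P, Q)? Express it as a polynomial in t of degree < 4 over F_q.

54277157123728 + 35879744843170*t + 42301902466662*t^2 + 144831927253418*t^3

Since e_{193}(P,P)=e_{193}(Q,Q)=1 and e_{193}(Q,P)=e_{193}(P,Q)^{-1}, expanding e_{193}(104*P + 72*Q,147*P + 158*Q) leaves e(P,Q)^det(M).
det(M) mod 193 = 58; its inverse in (Z/193)^* is 10 (check: 58*10 mod 193 = 1).
n = 193 = (11000001)_2 (8 bits, wt 3); accumulate f_{193,P'}(Q'+S)/f_{193,P'}(S) along the 7-step ladder.
So e_{193}(P',Q') = 146374868579488 + 109480760785720*t + 96740778296509*t^2 + 43394140787153*t^3.
Hence e(P,Q) = 54277157123728 + 35879744843170*t + 42301902466662*t^2 + 144831927253418*t^3 in F_{153975983778761^4}^*.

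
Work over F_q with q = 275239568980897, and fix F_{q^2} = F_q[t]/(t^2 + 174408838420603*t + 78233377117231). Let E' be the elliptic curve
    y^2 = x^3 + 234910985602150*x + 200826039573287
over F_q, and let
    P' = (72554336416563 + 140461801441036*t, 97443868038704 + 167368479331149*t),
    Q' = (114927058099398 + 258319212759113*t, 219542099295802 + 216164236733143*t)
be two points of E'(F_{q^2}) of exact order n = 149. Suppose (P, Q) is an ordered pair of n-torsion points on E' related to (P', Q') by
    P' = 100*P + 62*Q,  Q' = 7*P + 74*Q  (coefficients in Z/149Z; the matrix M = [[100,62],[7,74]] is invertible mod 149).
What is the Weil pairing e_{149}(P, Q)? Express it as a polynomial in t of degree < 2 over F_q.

209398848527463 + 237235638530711*t

Under M = [[100,62],[7,74]] in GL_2(Z/149), e_{149}(P',Q') = e_{149}(P,Q)^(100*74-62*7 mod 149).
100*74 - 62*7 = 6966; reduced mod 149: det = 112, inverse 4.
8-bit Miller (10010101) on E'/F_{275239568980897} with a'=234910985602150, b'=200826039573287: accumulate tangent/chord ratios at Q'+S and P'+S'.
e_{149}(P',Q') = 169623748821752 + 240707472225403*t.
Hence e(P,Q) = 209398848527463 + 237235638530711*t in F_{275239568980897^2}^*.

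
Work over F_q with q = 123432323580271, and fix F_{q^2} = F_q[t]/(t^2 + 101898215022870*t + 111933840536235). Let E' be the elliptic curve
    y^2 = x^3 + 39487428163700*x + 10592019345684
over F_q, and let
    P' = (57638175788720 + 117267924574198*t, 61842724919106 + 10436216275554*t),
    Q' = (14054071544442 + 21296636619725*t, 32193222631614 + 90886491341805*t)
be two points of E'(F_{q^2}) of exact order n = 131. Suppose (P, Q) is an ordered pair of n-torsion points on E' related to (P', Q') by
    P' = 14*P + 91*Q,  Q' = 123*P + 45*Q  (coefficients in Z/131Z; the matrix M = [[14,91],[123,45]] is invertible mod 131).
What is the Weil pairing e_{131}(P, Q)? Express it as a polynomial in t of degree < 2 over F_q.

77547010527993 + 101571807628110*t

Alternating bilinearity on E[131] (values in mu_{131} in F_{123432323580271^2}) gives e(P',Q') = e(P,Q)^det(M).
So e_{131}(P,Q) = e_{131}(P',Q')^{101}, since 48*101 = 1 mod 131.
Double-and-add over 10000011: 8-1 doublings, 3-1 additions; each step l_{T,T}/v_{2T} or l_{T,P'}/v at Q'+S for random S.
e_{131}(P',Q') = 79674467557936 + 100574205545549*t.
(79674467557936 + 100574205545549*t)^{101} mod (123432323580271,f) = 77547010527993 + 101571807628110*t.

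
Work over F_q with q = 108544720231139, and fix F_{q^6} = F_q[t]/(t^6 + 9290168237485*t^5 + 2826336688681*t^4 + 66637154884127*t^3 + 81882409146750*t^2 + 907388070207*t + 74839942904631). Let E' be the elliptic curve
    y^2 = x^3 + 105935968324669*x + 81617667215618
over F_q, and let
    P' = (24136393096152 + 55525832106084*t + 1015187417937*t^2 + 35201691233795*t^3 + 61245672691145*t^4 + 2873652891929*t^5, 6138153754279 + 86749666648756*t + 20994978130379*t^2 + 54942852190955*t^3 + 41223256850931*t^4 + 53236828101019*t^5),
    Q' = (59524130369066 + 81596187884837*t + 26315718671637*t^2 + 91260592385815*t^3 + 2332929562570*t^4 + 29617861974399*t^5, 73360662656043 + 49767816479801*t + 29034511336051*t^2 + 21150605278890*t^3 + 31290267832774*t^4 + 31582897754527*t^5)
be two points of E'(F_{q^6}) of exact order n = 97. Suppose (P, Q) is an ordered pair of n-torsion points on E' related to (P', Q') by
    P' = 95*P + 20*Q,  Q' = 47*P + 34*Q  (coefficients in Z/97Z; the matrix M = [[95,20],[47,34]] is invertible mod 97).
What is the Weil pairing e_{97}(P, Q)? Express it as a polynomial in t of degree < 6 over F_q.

Alternating bilinearity on E[97] (values in mu_{97} in F_{108544720231139^6}) gives e(P',Q') = e(P,Q)^det(M).
Hence e(P,Q) = e(P',Q')^{74} where 74 = 59^{-1} mod 97.
Miller loop for e_{97} over F_{108544720231139^6}: bits of 97 = 1100001; 6 double steps + 2 add steps, l/v at each.
f_P(D_Q)/f_Q(D_P) = 88383469936395 + 18881645569889*t + 88058080899074*t^2 + 37389672109582*t^3 + 32525454848038*t^4 + 16139086902665*t^5.
(88383469936395 + 18881645569889*t + 88058080899074*t^2 + 37389672109582*t^3 + 32525454848038*t^4 + 16139086902665*t^5)^{74} mod (108544720231139,f) = 103129594538604 + 64071441052649*t + 96043165347616*t^2 + 32924154227149*t^3 + 83806388042190*t^4 + 25067361899262*t^5.

103129594538604 + 64071441052649*t + 96043165347616*t^2 + 32924154227149*t^3 + 83806388042190*t^4 + 25067361899262*t^5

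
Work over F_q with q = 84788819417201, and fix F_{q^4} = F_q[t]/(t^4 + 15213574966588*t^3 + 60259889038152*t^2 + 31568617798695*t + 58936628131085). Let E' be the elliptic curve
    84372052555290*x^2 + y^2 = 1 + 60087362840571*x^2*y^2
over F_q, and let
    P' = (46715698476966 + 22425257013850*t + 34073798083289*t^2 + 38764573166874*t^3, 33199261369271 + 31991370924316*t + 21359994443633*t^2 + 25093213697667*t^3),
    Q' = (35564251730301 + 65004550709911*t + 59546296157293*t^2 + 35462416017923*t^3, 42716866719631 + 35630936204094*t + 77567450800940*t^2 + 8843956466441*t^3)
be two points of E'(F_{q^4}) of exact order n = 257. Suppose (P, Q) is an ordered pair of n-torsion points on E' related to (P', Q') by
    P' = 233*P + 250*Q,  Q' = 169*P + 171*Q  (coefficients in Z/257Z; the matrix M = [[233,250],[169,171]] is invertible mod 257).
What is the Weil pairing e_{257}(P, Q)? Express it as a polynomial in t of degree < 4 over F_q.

3120397543766 + 27724239812639*t + 39558404400838*t^2 + 68710625849820*t^3

e_{257} is bilinear + alternating on E[257], so e_{257}(233*P + 250*Q, 169*P + 171*Q) = e_{257}(P,Q)^(233*171-250*169).
233*171 - 250*169 = -2407; reduced mod 257: det = 163, inverse 41.
Map (x,y)_Ed via u=(1+y)/(1-y), v=(1+y)/((1-y)x) to Montgomery A=50970728476201,B=83833367314878; then to (a',b')=(21467580077338,60192047385910).
Build f_{257,P'} and f_{257,Q'} via the 9-bit ladder of 257=100000001_2; evaluate at shifted divisors; quotient in F_{84788819417201^4}.
e_{257}(P',Q') = 38638939276587 + 20981234169645*t + 48767664194784*t^2 + 75479612319200*t^3.
Thus e_{257}(P,Q) = 3120397543766 + 27724239812639*t + 39558404400838*t^2 + 68710625849820*t^3.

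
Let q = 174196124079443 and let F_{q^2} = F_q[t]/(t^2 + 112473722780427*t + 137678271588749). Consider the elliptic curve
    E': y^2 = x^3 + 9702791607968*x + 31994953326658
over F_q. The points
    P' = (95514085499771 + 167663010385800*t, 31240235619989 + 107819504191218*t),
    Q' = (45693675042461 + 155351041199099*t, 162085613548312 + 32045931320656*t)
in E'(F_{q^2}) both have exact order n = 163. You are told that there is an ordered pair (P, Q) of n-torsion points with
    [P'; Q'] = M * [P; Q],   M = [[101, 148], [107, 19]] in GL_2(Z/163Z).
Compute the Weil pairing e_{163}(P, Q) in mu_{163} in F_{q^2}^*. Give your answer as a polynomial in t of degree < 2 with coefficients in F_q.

162898982129338 + 133693730689175*t

The 163-Weil pairing on E[163] over F_{174196124079443} is alternating-bilinear: e_{163}(P',Q') = e_{163}(P,Q)^det(M).
det M = 101*19 - 148*107 = -13917 = 101 (mod 163); 101^{-1} = 92 (mod 163).
Miller loop for e_{163} over F_{174196124079443^2}: bits of 163 = 10100011; 7 double steps + 3 add steps, l/v at each.
The quotient is 161280266562026 + 167413815890731*t.
Thus e_{163}(P,Q) = 162898982129338 + 133693730689175*t.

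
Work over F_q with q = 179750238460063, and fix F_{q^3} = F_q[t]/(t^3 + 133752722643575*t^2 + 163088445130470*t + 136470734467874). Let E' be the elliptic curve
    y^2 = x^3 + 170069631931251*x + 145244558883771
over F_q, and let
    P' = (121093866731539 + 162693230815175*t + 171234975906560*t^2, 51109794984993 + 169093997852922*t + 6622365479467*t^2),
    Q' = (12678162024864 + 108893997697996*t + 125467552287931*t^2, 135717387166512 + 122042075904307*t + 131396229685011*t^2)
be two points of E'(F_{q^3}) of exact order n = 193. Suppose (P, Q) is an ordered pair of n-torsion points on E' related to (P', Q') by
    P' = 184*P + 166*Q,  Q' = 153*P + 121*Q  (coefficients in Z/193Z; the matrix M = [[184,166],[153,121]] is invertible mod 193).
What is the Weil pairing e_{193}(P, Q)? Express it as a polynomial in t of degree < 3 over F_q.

The 193-Weil pairing on E[193] over F_{179750238460063} is alternating-bilinear: e_{193}(P',Q') = e_{193}(P,Q)^det(M).
det(M) mod 193 = 147; its inverse in (Z/193)^* is 172 (check: 147*172 mod 193 = 1).
Double-and-add over 11000001: 8-1 doublings, 3-1 additions; each step l_{T,T}/v_{2T} or l_{T,P'}/v at Q'+S for random S.
f_P(D_Q)/f_Q(D_P) = 153343824963559 + 169709207011703*t + 77349538639153*t^2.
e_{193}(P,Q) = (153343824963559 + 169709207011703*t + 77349538639153*t^2)^{172} = 36396631527503 + 103525989870499*t + 64908869179372*t^2.

36396631527503 + 103525989870499*t + 64908869179372*t^2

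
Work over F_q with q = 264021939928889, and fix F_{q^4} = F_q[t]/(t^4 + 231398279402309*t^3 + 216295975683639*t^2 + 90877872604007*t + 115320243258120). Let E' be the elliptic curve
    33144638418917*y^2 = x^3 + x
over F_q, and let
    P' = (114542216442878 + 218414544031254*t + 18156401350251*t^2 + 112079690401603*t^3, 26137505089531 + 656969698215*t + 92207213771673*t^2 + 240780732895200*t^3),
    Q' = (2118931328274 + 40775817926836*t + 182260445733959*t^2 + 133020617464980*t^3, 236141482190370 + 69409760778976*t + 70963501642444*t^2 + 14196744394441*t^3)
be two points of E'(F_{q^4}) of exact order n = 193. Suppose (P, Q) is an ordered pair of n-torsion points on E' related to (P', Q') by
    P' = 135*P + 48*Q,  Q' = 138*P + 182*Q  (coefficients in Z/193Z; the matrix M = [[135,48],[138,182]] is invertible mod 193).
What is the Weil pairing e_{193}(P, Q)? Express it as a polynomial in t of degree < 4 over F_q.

78487579294426 + 221113075006548*t + 102213863961370*t^2 + 194675861213004*t^3

e_{193}(aP+bQ,cP+dQ) = e_{193}(P,Q)^(ad-bc); with (a,b,c,d)=(135,48,138,182) this gives the det-193 law.
det(M) mod 193 = 190; its inverse in (Z/193)^* is 64 (check: 190*64 mod 193 = 1).
Montgomery->Weierstrass: x_W = 109160261507548*x, y_W=109160261507548*y on F_{264021939928889}; lands on y^2=x^3+203431427546757*x.
n = 193 = (11000001)_2 (8 bits, wt 3); accumulate f_{193,P'}(Q'+S)/f_{193,P'}(S) along the 7-step ladder.
The quotient is 207038413450403 + 149825238774189*t + 254899530488316*t^2 + 142958403096594*t^3.
(207038413450403 + 149825238774189*t + 254899530488316*t^2 + 142958403096594*t^3)^{64} mod (264021939928889,f) = 78487579294426 + 221113075006548*t + 102213863961370*t^2 + 194675861213004*t^3.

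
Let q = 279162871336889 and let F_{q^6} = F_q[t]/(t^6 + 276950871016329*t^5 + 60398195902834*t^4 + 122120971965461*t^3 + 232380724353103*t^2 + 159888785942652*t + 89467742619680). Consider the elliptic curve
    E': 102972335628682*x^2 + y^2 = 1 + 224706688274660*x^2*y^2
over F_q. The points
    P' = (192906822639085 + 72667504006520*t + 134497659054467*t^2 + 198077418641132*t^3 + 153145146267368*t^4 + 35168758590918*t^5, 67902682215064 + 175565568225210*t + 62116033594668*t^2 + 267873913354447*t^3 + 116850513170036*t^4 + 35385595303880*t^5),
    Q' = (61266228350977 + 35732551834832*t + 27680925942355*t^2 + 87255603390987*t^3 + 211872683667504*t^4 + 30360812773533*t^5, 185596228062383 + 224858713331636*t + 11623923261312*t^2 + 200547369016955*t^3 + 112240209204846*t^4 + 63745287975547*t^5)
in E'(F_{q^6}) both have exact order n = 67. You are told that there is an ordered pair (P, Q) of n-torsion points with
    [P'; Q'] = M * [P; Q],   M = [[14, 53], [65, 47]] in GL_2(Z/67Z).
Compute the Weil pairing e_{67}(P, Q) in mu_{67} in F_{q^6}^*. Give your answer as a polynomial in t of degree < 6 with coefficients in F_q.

64921397451175 + 148142081923733*t + 63001669519480*t^2 + 140937509287190*t^3 + 63714999290063*t^4 + 234621570730786*t^5

Alternating bilinearity on E[67] (values in mu_{67} in F_{279162871336889^6}) gives e(P',Q') = e(P,Q)^det(M).
14*47 - 53*65 = -2787; reduced mod 67: det = 27, inverse 5.
Map (x,y)_Ed via u=(1+y)/(1-y), v=(1+y)/((1-y)x) to Montgomery A=118300455166748,B=175132111559306; then to (a',b')=(279020650758925,110049861589583).
Miller loop for e_{67} over F_{279162871336889^6}: bits of 67 = 1000011; 6 double steps + 2 add steps, l/v at each.
So e_{67}(P',Q') = 206232787284440 + 163153268746204*t + 112660076711899*t^2 + 130281865450359*t^3 + 170089272408400*t^4 + 17121233983888*t^5.
Finally e_{67}(P,Q) = 64921397451175 + 148142081923733*t + 63001669519480*t^2 + 140937509287190*t^3 + 63714999290063*t^4 + 234621570730786*t^5.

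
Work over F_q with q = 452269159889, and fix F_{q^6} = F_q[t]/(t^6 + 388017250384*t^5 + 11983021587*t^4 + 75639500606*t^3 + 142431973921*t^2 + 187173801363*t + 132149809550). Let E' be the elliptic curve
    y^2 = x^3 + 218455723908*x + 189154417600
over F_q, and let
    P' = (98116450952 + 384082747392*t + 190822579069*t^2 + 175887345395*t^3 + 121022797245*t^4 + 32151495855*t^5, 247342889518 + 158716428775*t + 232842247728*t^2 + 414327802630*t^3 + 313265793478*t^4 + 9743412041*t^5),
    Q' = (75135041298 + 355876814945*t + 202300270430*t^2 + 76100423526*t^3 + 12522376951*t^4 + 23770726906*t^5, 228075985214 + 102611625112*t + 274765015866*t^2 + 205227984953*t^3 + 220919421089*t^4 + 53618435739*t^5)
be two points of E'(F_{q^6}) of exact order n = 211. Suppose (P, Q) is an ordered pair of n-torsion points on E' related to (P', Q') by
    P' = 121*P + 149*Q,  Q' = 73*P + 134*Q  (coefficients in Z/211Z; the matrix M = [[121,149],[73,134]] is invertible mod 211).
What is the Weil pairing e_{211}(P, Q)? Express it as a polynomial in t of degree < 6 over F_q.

384936995041 + 97525647576*t + 3979414167*t^2 + 148843386992*t^3 + 243388694925*t^4 + 141824119124*t^5

e_{211} is bilinear + alternating on E[211], so e_{211}(121*P + 149*Q, 73*P + 134*Q) = e_{211}(P,Q)^(121*134-149*73).
det(M) mod 211 = 62; its inverse in (Z/211)^* is 194 (check: 62*194 mod 211 = 1).
Run Miller on y^2=x^3+218455723908*x+189154417600 over F_{452269159889}: ladder 11010011 (8 bits); e = f_P(D_Q)/f_Q(D_P).
f_P(D_Q)/f_Q(D_P) = 115449690372 + 109138235308*t + 109915228761*t^2 + 431788703139*t^3 + 99653819234*t^4 + 428121397455*t^5.
Hence e(P,Q) = 384936995041 + 97525647576*t + 3979414167*t^2 + 148843386992*t^3 + 243388694925*t^4 + 141824119124*t^5 in F_{452269159889^6}^*.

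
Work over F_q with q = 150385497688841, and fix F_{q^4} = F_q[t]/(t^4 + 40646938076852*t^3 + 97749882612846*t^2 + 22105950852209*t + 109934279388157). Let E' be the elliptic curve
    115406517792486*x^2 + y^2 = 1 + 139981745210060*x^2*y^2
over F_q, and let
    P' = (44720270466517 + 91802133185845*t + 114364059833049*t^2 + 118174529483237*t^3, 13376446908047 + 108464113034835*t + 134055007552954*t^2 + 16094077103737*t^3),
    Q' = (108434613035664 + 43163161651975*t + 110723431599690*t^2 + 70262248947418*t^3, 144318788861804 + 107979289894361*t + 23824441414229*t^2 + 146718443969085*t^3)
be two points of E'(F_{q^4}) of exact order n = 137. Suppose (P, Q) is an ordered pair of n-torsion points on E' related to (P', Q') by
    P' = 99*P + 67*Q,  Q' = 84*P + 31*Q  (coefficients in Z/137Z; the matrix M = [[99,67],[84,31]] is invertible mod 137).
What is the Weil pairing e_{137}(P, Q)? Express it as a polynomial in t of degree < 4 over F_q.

e_{137} is bilinear + alternating on E[137], so e_{137}(99*P + 67*Q, 84*P + 31*Q) = e_{137}(P,Q)^(99*31-67*84).
det M = 99*31 - 67*84 = -2559 = 44 (mod 137); 44^{-1} = 109 (mod 137).
Edwards a_E,d_E -> Montgomery A=113307645143171,B=106323997046590 -> Weierstrass 110189090091453,0 via alpha=92693209730038,beta=69048941990027.
n = 137 = (10001001)_2 (8 bits, wt 3); accumulate f_{137,P'}(Q'+S)/f_{137,P'}(S) along the 7-step ladder.
e_{137}(P',Q') = 29372516442492 + 117621946463221*t + 23253335177440*t^2 + 113488390381308*t^3.
Thus e_{137}(P,Q) = 31496365123220 + 68998514727107*t + 123600245504576*t^2 + 121095067254984*t^3.

31496365123220 + 68998514727107*t + 123600245504576*t^2 + 121095067254984*t^3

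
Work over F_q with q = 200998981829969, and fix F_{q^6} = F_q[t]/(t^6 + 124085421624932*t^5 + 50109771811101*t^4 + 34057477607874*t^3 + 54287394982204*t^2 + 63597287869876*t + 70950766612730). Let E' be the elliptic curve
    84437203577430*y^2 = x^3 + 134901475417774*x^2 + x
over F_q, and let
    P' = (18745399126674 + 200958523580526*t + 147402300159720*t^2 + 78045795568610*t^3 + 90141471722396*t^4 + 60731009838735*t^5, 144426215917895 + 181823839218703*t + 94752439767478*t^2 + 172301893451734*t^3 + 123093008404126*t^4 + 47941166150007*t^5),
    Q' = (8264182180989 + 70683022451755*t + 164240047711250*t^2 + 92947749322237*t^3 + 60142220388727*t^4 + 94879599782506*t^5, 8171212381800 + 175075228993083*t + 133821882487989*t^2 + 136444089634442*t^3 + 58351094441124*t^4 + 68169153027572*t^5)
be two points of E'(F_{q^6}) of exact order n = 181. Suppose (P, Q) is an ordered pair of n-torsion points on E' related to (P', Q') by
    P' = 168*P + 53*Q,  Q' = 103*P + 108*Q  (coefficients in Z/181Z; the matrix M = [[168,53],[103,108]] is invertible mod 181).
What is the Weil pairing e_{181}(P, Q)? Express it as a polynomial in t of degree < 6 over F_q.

20739207650301 + 65888065797915*t + 5971543888705*t^2 + 16341128572654*t^3 + 118413938139416*t^4 + 91406707959887*t^5

The 181-Weil pairing on E[181] over F_{200998981829969} is alternating-bilinear: e_{181}(P',Q') = e_{181}(P,Q)^det(M).
Hence e(P,Q) = e(P',Q')^{169} where 169 = 15^{-1} mod 181.
Set x_W=60289912262666*u+38805712321118, y_W=60289912262666*v; then E': y_W^2=x_W^3+77913051030648*x_W+188475664849749.
n = 181 = (10110101)_2 (8 bits, wt 5); accumulate f_{181,P'}(Q'+S)/f_{181,P'}(S) along the 7-step ladder.
f_P(D_Q)/f_Q(D_P) = 35895448968928 + 93590019964634*t + 138215573258939*t^2 + 20371214778665*t^3 + 29896906972947*t^4 + 25426078235828*t^5.
(35895448968928 + 93590019964634*t + 138215573258939*t^2 + 20371214778665*t^3 + 29896906972947*t^4 + 25426078235828*t^5)^{169} mod (200998981829969,f) = 20739207650301 + 65888065797915*t + 5971543888705*t^2 + 16341128572654*t^3 + 118413938139416*t^4 + 91406707959887*t^5.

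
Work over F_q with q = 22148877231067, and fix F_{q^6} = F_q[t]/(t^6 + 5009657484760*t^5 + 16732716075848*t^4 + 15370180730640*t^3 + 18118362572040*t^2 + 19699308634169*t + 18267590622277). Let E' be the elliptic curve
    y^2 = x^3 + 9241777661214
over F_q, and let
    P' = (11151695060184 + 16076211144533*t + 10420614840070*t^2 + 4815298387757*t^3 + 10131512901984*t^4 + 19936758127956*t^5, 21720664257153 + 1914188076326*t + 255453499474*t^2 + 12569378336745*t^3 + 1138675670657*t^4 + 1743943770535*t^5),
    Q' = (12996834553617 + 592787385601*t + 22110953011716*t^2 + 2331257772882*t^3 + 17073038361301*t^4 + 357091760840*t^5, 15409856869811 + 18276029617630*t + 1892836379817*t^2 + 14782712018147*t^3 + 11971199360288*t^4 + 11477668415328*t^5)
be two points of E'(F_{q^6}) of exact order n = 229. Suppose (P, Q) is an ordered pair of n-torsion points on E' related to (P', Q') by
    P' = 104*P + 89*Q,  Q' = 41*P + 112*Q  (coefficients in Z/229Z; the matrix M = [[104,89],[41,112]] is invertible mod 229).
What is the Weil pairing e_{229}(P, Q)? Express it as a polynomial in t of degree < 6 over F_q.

e_{229} is bilinear + alternating on E[229], so e_{229}(104*P + 89*Q, 41*P + 112*Q) = e_{229}(P,Q)^(104*112-89*41).
So e_{229}(P,Q) = e_{229}(P',Q')^{186}, since 213*186 = 1 mod 229.
n = 229 = (11100101)_2 (8 bits, wt 5); accumulate f_{229,P'}(Q'+S)/f_{229,P'}(S) along the 7-step ladder.
Miller gives e_{229}(P',Q') = 12398734009641 + 11175744645177*t + 12326831271443*t^2 + 2005694350166*t^3 + 4569667853340*t^4 + 22035969847049*t^5 in F_{22148877231067^6}.
(12398734009641 + 11175744645177*t + 12326831271443*t^2 + 2005694350166*t^3 + 4569667853340*t^4 + 22035969847049*t^5)^{186} mod (22148877231067,f) = 20176386491989 + 12161976882155*t + 19497035527256*t^2 + 14769245713495*t^3 + 17029364230964*t^4 + 663099658475*t^5.

20176386491989 + 12161976882155*t + 19497035527256*t^2 + 14769245713495*t^3 + 17029364230964*t^4 + 663099658475*t^5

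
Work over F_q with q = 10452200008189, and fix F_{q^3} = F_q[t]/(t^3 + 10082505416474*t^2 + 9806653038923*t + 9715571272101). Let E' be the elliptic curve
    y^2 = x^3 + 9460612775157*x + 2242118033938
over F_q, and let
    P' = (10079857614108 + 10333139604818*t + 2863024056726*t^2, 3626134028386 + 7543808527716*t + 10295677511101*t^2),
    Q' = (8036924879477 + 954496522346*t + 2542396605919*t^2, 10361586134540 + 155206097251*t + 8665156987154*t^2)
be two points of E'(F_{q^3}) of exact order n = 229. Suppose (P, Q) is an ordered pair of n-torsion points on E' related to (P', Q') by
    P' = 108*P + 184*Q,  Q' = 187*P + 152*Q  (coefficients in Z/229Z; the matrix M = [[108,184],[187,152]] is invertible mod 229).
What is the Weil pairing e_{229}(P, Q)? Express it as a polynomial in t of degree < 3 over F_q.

Alternating bilinearity on E[229] (values in mu_{229} in F_{10452200008189^3}) gives e(P',Q') = e(P,Q)^det(M).
det(M) mod 229 = 99; its inverse in (Z/229)^* is 192 (check: 99*192 mod 229 = 1).
Run Miller on y^2=x^3+9460612775157*x+2242118033938 over F_{10452200008189}: ladder 11100101 (8 bits); e = f_P(D_Q)/f_Q(D_P).
f_P(D_Q)/f_Q(D_P) = 7628854819641 + 6602900729055*t + 10004354723966*t^2.
Raise to 192: e(P,Q) = 9956584912174 + 2571904882806*t + 8184843500697*t^2 in mu_{229}.

9956584912174 + 2571904882806*t + 8184843500697*t^2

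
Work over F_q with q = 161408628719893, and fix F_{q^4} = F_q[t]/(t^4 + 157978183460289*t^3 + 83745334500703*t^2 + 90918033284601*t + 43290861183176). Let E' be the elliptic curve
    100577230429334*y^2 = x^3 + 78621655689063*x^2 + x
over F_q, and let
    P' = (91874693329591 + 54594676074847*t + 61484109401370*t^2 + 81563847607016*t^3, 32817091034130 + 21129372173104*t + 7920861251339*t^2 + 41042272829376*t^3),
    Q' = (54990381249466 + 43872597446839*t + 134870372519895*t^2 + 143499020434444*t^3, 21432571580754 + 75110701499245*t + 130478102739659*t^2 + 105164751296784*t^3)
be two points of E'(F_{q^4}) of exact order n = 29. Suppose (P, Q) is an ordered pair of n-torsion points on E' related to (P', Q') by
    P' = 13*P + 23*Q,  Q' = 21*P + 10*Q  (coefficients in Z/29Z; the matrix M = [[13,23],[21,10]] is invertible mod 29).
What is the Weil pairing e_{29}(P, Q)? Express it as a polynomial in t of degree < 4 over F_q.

105100597639885 + 76463535869752*t + 77569708771612*t^2 + 5205094308985*t^3

Alternating bilinearity on E[29] (values in mu_{29} in F_{161408628719893^4}) gives e(P',Q') = e(P,Q)^det(M).
So e_{29}(P,Q) = e_{29}(P',Q')^{23}, since 24*23 = 1 mod 29.
Set x_W=18508378387707*u+126492781437950, y_W=18508378387707*v; then E': y_W^2=x_W^3+9290903106491*x_W+151629575522844.
Double-and-add over 11101: 5-1 doublings, 4-1 additions; each step l_{T,T}/v_{2T} or l_{T,P'}/v at Q'+S for random S.
Miller gives e_{29}(P',Q') = 102454817886000 + 157615078673009*t + 37382463022000*t^2 + 85332682654268*t^3 in F_{161408628719893^4}.
Thus e_{29}(P,Q) = 105100597639885 + 76463535869752*t + 77569708771612*t^2 + 5205094308985*t^3.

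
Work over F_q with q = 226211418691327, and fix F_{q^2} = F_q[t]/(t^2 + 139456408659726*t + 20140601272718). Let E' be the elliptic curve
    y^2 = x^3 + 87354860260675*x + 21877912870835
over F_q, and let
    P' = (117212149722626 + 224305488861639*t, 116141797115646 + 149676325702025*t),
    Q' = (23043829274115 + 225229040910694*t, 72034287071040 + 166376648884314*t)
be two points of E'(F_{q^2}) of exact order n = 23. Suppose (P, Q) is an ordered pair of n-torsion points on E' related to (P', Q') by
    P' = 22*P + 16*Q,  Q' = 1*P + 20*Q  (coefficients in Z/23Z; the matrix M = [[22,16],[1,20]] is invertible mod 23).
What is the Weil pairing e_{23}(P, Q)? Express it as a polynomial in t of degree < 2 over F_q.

Since e_{23}(P,P)=e_{23}(Q,Q)=1 and e_{23}(Q,P)=e_{23}(P,Q)^{-1}, expanding e_{23}(22*P + 16*Q,1*P + 20*Q) leaves e(P,Q)^det(M).
Hence e(P,Q) = e(P',Q')^{7} where 7 = 10^{-1} mod 23.
n = 23 = (10111)_2 (5 bits, wt 4); accumulate f_{23,P'}(Q'+S)/f_{23,P'}(S) along the 4-step ladder.
f_P(D_Q)/f_Q(D_P) = 32281948397695 + 198976133015197*t.
Thus e_{23}(P,Q) = 11429902868816 + 136890137945533*t.

11429902868816 + 136890137945533*t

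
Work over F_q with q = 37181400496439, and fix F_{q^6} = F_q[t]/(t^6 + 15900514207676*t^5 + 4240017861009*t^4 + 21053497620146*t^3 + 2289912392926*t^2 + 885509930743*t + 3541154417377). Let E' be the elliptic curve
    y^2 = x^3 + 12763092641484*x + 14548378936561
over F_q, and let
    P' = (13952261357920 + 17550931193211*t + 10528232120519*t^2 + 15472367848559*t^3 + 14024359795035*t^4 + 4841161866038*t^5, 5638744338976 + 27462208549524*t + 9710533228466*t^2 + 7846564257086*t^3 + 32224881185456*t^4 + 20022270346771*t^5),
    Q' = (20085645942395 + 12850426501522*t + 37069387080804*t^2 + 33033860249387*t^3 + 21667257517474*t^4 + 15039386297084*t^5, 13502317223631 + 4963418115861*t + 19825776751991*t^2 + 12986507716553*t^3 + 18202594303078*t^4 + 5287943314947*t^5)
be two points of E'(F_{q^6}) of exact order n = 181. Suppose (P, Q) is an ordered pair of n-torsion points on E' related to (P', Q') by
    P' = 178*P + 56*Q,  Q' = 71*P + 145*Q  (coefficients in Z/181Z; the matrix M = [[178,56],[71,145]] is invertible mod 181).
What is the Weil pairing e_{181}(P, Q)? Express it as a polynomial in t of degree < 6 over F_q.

33770790749601 + 25926864703182*t + 8494650225934*t^2 + 30553768377593*t^3 + 31057197642551*t^4 + 15629278547148*t^5

Under M = [[178,56],[71,145]] in GL_2(Z/181), e_{181}(P',Q') = e_{181}(P,Q)^(178*145-56*71 mod 181).
det M = 178*145 - 56*71 = 21834 = 114 (mod 181); 114^{-1} = 27 (mod 181).
8-bit Miller (10110101) on E'/F_{37181400496439} with a'=12763092641484, b'=14548378936561: accumulate tangent/chord ratios at Q'+S and P'+S'.
The quotient is 29343948145975 + 14644639269837*t + 1416012842992*t^2 + 4161574191625*t^3 + 33339428700887*t^4 + 27272959045938*t^5.
Hence e(P,Q) = 33770790749601 + 25926864703182*t + 8494650225934*t^2 + 30553768377593*t^3 + 31057197642551*t^4 + 15629278547148*t^5 in F_{37181400496439^6}^*.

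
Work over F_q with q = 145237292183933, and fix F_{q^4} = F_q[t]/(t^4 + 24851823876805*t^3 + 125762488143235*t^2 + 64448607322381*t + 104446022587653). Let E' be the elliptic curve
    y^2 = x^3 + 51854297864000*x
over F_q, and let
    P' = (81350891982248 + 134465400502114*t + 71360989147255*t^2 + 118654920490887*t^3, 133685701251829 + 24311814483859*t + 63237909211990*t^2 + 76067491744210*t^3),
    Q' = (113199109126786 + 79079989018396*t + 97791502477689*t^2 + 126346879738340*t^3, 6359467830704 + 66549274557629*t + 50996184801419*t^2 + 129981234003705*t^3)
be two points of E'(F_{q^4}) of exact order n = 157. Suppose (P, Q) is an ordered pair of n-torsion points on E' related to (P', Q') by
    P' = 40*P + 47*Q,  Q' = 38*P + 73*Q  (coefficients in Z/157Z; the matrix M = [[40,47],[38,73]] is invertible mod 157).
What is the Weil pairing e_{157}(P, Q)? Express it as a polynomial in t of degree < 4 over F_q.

Since e_{157}(P,P)=e_{157}(Q,Q)=1 and e_{157}(Q,P)=e_{157}(P,Q)^{-1}, expanding e_{157}(40*P + 47*Q,38*P + 73*Q) leaves e(P,Q)^det(M).
Inverting 35 mod 157: 9. Thus e_{157}(P,Q) = e(P',Q')^{9}.
8-bit Miller (10011101) on E'/F_{145237292183933} with a'=51854297864000, b'=0: accumulate tangent/chord ratios at Q'+S and P'+S'.
The quotient is 105030260372928 + 58473340810752*t + 128336652513379*t^2 + 88588737039882*t^3.
Finally e_{157}(P,Q) = 21456364986586 + 119077265220925*t + 39382652480253*t^2 + 37400493226810*t^3.

21456364986586 + 119077265220925*t + 39382652480253*t^2 + 37400493226810*t^3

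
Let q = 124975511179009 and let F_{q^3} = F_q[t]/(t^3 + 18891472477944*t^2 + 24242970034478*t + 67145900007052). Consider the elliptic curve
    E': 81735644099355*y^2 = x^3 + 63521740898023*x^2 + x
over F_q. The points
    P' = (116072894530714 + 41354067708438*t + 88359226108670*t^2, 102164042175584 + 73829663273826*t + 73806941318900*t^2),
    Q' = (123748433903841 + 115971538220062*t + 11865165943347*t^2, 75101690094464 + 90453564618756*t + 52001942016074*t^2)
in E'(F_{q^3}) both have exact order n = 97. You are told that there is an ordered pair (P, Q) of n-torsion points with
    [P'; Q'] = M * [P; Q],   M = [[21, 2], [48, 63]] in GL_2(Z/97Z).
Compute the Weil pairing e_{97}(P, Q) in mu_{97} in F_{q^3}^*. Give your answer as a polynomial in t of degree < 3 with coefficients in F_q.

48580413875585 + 36752409995026*t + 27426869307148*t^2

Under M = [[21,2],[48,63]] in GL_2(Z/97), e_{97}(P',Q') = e_{97}(P,Q)^(21*63-2*48 mod 97).
det M = 21*63 - 2*48 = 1227 = 63 (mod 97); 63^{-1} = 77 (mod 97).
(x,y)|->(10610252861464x+54009798863732,10610252861464y) sends E' to y^2=x^3+17502279132378*x+36395211786040.
Build f_{97,P'} and f_{97,Q'} via the 7-bit ladder of 97=1100001_2; evaluate at shifted divisors; quotient in F_{124975511179009^3}.
Result: e(P',Q') = 87014568120568 + 87013963608664*t + 97775526130742*t^2.
Hence e(P,Q) = 48580413875585 + 36752409995026*t + 27426869307148*t^2 in F_{124975511179009^3}^*.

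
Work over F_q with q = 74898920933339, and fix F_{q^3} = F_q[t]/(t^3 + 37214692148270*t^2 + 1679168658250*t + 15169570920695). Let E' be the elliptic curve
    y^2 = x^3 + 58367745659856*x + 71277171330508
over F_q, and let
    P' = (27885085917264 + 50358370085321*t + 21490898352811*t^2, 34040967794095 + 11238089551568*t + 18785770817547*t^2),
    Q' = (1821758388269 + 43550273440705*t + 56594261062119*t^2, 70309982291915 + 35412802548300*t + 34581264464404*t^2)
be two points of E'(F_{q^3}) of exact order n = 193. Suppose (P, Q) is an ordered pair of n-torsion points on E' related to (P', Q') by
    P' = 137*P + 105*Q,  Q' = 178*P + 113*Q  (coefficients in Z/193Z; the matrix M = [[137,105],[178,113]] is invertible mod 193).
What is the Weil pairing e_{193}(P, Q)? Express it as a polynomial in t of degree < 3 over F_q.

e_{193}(aP+bQ,cP+dQ) = e_{193}(P,Q)^(ad-bc); with (a,b,c,d)=(137,105,178,113) this gives the det-193 law.
So e_{193}(P,Q) = e_{193}(P',Q')^{126}, since 72*126 = 1 mod 193.
n = 193 = (11000001)_2 (8 bits, wt 3); accumulate f_{193,P'}(Q'+S)/f_{193,P'}(S) along the 7-step ladder.
So e_{193}(P',Q') = 22120426019560 + 46851733663497*t + 74839655083509*t^2.
Finally e_{193}(P,Q) = 3944771003055 + 38872055500478*t + 63733476987938*t^2.

3944771003055 + 38872055500478*t + 63733476987938*t^2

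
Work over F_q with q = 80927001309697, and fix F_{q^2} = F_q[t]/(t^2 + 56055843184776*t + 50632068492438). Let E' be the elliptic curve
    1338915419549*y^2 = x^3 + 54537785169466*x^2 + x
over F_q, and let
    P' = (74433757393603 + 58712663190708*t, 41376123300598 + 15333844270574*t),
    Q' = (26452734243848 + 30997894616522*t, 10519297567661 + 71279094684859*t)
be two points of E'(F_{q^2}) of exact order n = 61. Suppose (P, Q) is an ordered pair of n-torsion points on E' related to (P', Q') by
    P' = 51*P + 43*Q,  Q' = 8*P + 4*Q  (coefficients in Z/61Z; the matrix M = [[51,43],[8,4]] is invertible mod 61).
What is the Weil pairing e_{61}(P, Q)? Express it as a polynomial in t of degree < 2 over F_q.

Alternating bilinearity on E[61] (values in mu_{61} in F_{80927001309697^2}) gives e(P',Q') = e(P,Q)^det(M).
det M = 51*4 - 43*8 = -140 = 43 (mod 61); 43^{-1} = 44 (mod 61).
Montgomery->Weierstrass: x_W = 7575995147926*x+25337180131599, y_W=7575995147926*y on F_{80927001309697}; lands on y^2=x^3+61024969810942*x+63201547469509.
Build f_{61,P'} and f_{61,Q'} via the 6-bit ladder of 61=111101_2; evaluate at shifted divisors; quotient in F_{80927001309697^2}.
Result: e(P',Q') = 23415115662954 + 41308626353710*t.
Thus e_{61}(P,Q) = 47574281017998 + 54522917106605*t.

47574281017998 + 54522917106605*t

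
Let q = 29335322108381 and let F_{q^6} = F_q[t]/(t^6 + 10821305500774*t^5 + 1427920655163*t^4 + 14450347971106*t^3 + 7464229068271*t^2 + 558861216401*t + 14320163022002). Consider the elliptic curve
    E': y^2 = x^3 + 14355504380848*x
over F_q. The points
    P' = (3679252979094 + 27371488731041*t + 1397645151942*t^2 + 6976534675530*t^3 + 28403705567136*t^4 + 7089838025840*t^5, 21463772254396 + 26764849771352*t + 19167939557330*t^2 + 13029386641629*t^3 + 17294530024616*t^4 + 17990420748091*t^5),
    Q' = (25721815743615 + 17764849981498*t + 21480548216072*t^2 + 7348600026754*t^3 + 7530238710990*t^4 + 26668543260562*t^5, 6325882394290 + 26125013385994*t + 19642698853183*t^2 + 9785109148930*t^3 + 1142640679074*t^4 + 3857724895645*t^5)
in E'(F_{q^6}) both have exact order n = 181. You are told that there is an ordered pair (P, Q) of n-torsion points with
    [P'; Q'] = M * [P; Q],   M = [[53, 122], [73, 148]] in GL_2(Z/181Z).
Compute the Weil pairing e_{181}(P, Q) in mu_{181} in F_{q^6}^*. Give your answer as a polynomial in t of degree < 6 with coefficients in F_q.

15845532040037 + 9804409851155*t + 5604159703716*t^2 + 26109803110345*t^3 + 26948539100862*t^4 + 10889604920268*t^5

Since e_{181}(P,P)=e_{181}(Q,Q)=1 and e_{181}(Q,P)=e_{181}(P,Q)^{-1}, expanding e_{181}(53*P + 122*Q,73*P + 148*Q) leaves e(P,Q)^det(M).
det M = 53*148 - 122*73 = -1062 = 24 (mod 181); 24^{-1} = 83 (mod 181).
n = 181 = (10110101)_2 (8 bits, wt 5); accumulate f_{181,P'}(Q'+S)/f_{181,P'}(S) along the 7-step ladder.
The quotient is 10328319352884 + 6376269329638*t + 3752819249057*t^2 + 23839651130327*t^3 + 17437939191788*t^4 + 2722665554685*t^5.
(10328319352884 + 6376269329638*t + 3752819249057*t^2 + 23839651130327*t^3 + 17437939191788*t^4 + 2722665554685*t^5)^{83} mod (29335322108381,f) = 15845532040037 + 9804409851155*t + 5604159703716*t^2 + 26109803110345*t^3 + 26948539100862*t^4 + 10889604920268*t^5.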